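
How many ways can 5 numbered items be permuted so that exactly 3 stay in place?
Choose the 3 fixed points C(5,3) = 10, derange the rest: !2 = Σ_{j=0}^{2} (-1)^j·2!/j! = 2 - 2 + 1 = 1. Product = 10 × 1 = 10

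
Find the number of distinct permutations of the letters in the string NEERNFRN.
8! / (1! × 3! × 2! × 2!) = 1680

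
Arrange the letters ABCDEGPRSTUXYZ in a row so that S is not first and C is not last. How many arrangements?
By inclusion-exclusion: 14! - 2×(14-1)! + (14-2)! = 87178291200 - 12454041600 + 479001600 = 75203251200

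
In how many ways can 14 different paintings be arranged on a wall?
14! = 87178291200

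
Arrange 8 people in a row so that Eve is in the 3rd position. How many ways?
Fix one position: (8-1)! = 5040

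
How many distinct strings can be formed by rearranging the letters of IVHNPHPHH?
9! / (2! × 1! × 1! × 4! × 1!) = 7560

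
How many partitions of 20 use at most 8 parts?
By conjugation, equals partitions of 20 into parts ≤ 8. Let r_j(i) = number of partitions of i into parts ≤ j, for i = 0..20. r_1(i) = 1 for all i; r_j(i) = r_{j-1}(i) + r_j(i-j). Rows j = 2..8: ≤2: 1 1 2 2 3 3 4 4 5 5 6 6 7 7 8 8 9 9 10 10 11; ≤3: 1 1 2 3 4 5 7 8 10 12 14 16 19 21 24 27 30 33 37 40 44; ≤4: 1 1 2 3 5 6 9 11 15 18 23 27 34 39 47 54 64 72 84 94 108; ≤5: 1 1 2 3 5 7 10 13 18 23 30 37 47 57 70 84 101 119 141 164 192; ≤6: 1 1 2 3 5 7 11 14 20 26 35 44 58 71 90 110 136 163 199 235 282; ≤7: 1 1 2 3 5 7 11 15 21 28 38 49 65 82 105 131 164 201 248 300 364; ≤8: 1 1 2 3 5 7 11 15 22 29 40 52 70 89 116 146 186 230 288 352 434. r_8(20) = 434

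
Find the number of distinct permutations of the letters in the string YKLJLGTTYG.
10! / (2! × 1! × 1! × 2! × 2! × 2!) = 226800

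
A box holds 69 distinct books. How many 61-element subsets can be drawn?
C(69,61) = 69!/(61!×8!) = 8361453672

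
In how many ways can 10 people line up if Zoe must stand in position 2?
Fix one position: (10-1)! = 362880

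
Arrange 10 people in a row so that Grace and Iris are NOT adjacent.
Total - adjacent = 10! - (10-1)!×2 = 3628800 - 725760 = 2903040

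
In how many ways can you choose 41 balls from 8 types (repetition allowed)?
C(41+8-1, 8-1) = C(48, 7) = 73629072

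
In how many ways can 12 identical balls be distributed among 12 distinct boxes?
C(12+12-1, 12-1) = C(23, 11) = 1352078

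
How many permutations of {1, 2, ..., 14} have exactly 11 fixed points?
Choose the 11 fixed points C(14,11) = 364, derange the rest: !3 = Σ_{j=0}^{3} (-1)^j·3!/j! = 6 - 6 + 3 - 1 = 2. Product = 364 × 2 = 728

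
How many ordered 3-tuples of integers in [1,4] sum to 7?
Coefficient of x^7 in (x + x² + ... + x^4)^3. By inclusion-exclusion on dice exceeding 4: Σ_j (-1)^j C(3,j)·C(7-1-4j, 2) = C(3,0)·C(6,2) - C(3,1)·C(2,2) = 1·15 - 3·1 = 12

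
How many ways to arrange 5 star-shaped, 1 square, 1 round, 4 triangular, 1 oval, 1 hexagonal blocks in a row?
13! / (5! × 1! × 1! × 4! × 1! × 1!) = 2162160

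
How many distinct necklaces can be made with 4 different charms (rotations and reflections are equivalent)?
(4-1)!/2 = 6/2 = 3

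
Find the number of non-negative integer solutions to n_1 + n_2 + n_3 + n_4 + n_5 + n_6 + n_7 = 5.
C(5+7-1, 7-1) = C(11, 6) = 462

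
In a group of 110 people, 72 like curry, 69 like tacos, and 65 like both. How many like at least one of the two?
|A∪B| = |A| + |B| - |A∩B| = 72 + 69 - 65 = 76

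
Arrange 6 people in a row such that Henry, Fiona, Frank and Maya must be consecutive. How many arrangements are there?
Treat the 4 as one block: (6-4+1)! × 4! = 6 × 24 = 144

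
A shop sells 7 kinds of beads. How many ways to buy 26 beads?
C(26+7-1, 7-1) = C(32, 6) = 906192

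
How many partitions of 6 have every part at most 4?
Let r_j(i) = number of partitions of i into parts ≤ j, for i = 0..6. r_1(i) = 1 for all i; r_j(i) = r_{j-1}(i) + r_j(i-j). Rows j = 2..4: ≤2: 1 1 2 2 3 3 4; ≤3: 1 1 2 3 4 5 7; ≤4: 1 1 2 3 5 6 9. r_4(6) = 9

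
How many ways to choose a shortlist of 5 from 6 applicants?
C(6,5) = 6!/(5!×1!) = 6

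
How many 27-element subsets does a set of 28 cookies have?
C(28,27) = 28!/(27!×1!) = 28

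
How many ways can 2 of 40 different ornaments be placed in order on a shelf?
P(40,2) = 40!/(40-2)! = 1560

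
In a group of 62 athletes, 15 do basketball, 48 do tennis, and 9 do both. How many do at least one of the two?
|A∪B| = |A| + |B| - |A∩B| = 15 + 48 - 9 = 54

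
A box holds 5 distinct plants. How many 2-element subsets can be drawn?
C(5,2) = 5!/(2!×3!) = 10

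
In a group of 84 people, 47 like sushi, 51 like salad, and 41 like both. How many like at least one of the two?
|A∪B| = |A| + |B| - |A∩B| = 47 + 51 - 41 = 57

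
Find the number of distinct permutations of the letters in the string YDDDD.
5! / (4! × 1!) = 5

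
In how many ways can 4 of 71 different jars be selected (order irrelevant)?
C(71,4) = 71!/(4!×67!) = 971635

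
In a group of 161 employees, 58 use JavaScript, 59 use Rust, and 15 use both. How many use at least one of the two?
|A∪B| = |A| + |B| - |A∩B| = 58 + 59 - 15 = 102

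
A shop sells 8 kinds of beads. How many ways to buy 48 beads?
C(48+8-1, 8-1) = C(55, 7) = 202927725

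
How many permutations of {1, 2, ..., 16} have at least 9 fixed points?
Exactly j fixed points: C(16,j)·!(16-j); sum over j ≥ 9 (derangement numbers via !m = (m-1)·(!(m-1) + !(m-2)): !0..!7 = 1, 0, 1, 2, 9, 44, 265, 1854). Σ_{j=9}^{16} C(16,j)·!(16-j) = C(16,9)·!7 + C(16,10)·!6 + C(16,11)·!5 + C(16,12)·!4 + C(16,13)·!3 + C(16,14)·!2 + C(16,15)·!1 + C(16,16)·!0 = 11440·1854 + 8008·265 + 4368·44 + 1820·9 + 560·2 + 120·1 + 16·0 + 1·1 = 23541693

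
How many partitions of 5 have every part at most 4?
Let r_j(i) = number of partitions of i into parts ≤ j, for i = 0..5. r_1(i) = 1 for all i; r_j(i) = r_{j-1}(i) + r_j(i-j). Rows j = 2..4: ≤2: 1 1 2 2 3 3; ≤3: 1 1 2 3 4 5; ≤4: 1 1 2 3 5 6. r_4(5) = 6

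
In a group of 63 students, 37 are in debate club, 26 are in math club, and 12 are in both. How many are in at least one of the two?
|A∪B| = |A| + |B| - |A∩B| = 37 + 26 - 12 = 51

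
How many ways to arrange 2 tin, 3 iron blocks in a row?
5! / (2! × 3!) = 10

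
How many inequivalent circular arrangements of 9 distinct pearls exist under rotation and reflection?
(9-1)!/2 = 40320/2 = 20160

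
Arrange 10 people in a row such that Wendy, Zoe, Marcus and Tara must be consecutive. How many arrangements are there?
Treat the 4 as one block: (10-4+1)! × 4! = 5040 × 24 = 120960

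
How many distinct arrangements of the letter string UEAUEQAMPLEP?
12! / (2! × 2! × 1! × 1! × 3! × 1! × 2!) = 9979200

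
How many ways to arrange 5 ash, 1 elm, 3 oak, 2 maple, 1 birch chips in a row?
12! / (5! × 1! × 3! × 2! × 1!) = 332640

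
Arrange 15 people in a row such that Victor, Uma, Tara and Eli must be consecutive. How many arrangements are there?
Treat the 4 as one block: (15-4+1)! × 4! = 479001600 × 24 = 11496038400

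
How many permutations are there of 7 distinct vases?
7! = 5040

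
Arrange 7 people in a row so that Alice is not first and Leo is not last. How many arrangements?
By inclusion-exclusion: 7! - 2×(7-1)! + (7-2)! = 5040 - 1440 + 120 = 3720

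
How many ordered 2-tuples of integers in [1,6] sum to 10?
Coefficient of x^10 in (x + x² + ... + x^6)^2. By inclusion-exclusion on dice exceeding 6: Σ_j (-1)^j C(2,j)·C(10-1-6j, 1) = C(2,0)·C(9,1) - C(2,1)·C(3,1) = 1·9 - 2·3 = 3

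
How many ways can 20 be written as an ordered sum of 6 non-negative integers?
C(20+6-1, 6-1) = C(25, 5) = 53130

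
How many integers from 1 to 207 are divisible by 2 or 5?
⌊207/2⌋ + ⌊207/5⌋ - ⌊207/10⌋ = 103 + 41 - 20 = 124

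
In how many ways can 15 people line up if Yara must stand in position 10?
Fix one position: (15-1)! = 87178291200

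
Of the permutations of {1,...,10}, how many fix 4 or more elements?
Exactly j fixed points: C(10,j)·!(10-j); sum over j ≥ 4 (derangement numbers via !m = (m-1)·(!(m-1) + !(m-2)): !0..!6 = 1, 0, 1, 2, 9, 44, 265). Σ_{j=4}^{10} C(10,j)·!(10-j) = C(10,4)·!6 + C(10,5)·!5 + C(10,6)·!4 + C(10,7)·!3 + C(10,8)·!2 + C(10,9)·!1 + C(10,10)·!0 = 210·265 + 252·44 + 210·9 + 120·2 + 45·1 + 10·0 + 1·1 = 68914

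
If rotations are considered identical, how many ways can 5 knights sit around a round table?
Circular: fix one position, arrange the rest. (5-1)! = 24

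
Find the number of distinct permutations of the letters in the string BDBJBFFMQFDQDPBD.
16! / (1! × 2! × 3! × 1! × 4! × 1! × 4!) = 3027024000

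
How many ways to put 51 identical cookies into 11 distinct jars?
C(51+11-1, 11-1) = C(61, 10) = 90177170226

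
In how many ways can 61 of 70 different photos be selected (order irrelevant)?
C(70,61) = 70!/(61!×9!) = 65033528560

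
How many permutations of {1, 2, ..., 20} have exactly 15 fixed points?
Choose the 15 fixed points C(20,15) = 15504, derange the rest: !5 = Σ_{j=0}^{5} (-1)^j·5!/j! = 120 - 120 + 60 - 20 + 5 - 1 = 44. Product = 15504 × 44 = 682176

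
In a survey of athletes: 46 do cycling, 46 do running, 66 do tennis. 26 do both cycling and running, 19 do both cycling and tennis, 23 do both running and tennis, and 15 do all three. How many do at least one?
|A∪B∪C| = 46+46+66-26-19-23+15 = 105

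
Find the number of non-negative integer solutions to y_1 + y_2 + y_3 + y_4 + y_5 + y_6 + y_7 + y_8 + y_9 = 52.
C(52+9-1, 9-1) = C(60, 8) = 2558620845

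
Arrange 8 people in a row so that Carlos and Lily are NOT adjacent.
Total - adjacent = 8! - (8-1)!×2 = 40320 - 10080 = 30240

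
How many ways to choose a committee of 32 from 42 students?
C(42,32) = 42!/(32!×10!) = 1471442973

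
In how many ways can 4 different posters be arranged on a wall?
4! = 24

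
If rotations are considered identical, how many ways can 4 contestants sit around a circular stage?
Circular: fix one position, arrange the rest. (4-1)! = 6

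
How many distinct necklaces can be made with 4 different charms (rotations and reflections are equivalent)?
(4-1)!/2 = 6/2 = 3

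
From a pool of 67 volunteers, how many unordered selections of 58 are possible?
C(67,58) = 67!/(58!×9!) = 42757703560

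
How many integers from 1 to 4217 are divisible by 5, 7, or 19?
⌊4217/5⌋+⌊4217/7⌋+⌊4217/19⌋ - ⌊4217/35⌋-⌊4217/95⌋-⌊4217/133⌋ + ⌊4217/665⌋ = 843+602+221 - 120-44-31 + 6 = 1477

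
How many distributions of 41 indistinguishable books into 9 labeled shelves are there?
C(41+9-1, 9-1) = C(49, 8) = 450978066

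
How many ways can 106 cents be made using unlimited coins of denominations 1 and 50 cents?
Coefficient of x^106 in 1/(1-x^1) · 1/(1-x^50). Use j coins of 50 for j = 0..⌊106/50⌋ = 2, the rest in 1s: 2 + 1 = 3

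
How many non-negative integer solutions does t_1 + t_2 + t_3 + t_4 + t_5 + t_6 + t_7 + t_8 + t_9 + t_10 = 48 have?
C(48+10-1, 10-1) = C(57, 9) = 8996462475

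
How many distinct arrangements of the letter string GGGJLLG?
7! / (2! × 1! × 4!) = 105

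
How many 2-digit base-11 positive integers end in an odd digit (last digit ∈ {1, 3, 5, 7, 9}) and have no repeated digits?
Last∈{1,3,5,7,9}. Last=0: 0. Last nonzero: 5×9×P(9,0) = 45. Total = 45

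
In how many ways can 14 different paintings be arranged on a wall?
14! = 87178291200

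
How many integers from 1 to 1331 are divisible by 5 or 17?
⌊1331/5⌋ + ⌊1331/17⌋ - ⌊1331/85⌋ = 266 + 78 - 15 = 329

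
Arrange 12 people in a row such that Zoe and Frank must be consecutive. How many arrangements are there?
Treat the 2 as one block: (12-2+1)! × 2! = 39916800 × 2 = 79833600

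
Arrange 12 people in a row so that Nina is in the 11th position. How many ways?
Fix one position: (12-1)! = 39916800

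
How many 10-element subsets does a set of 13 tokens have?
C(13,10) = 13!/(10!×3!) = 286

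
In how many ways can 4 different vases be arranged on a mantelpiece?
4! = 24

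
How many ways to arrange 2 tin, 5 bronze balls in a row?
7! / (2! × 5!) = 21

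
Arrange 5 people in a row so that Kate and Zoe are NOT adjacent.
Total - adjacent = 5! - (5-1)!×2 = 120 - 48 = 72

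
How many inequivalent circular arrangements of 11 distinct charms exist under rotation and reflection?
(11-1)!/2 = 3628800/2 = 1814400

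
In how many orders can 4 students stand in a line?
4! = 24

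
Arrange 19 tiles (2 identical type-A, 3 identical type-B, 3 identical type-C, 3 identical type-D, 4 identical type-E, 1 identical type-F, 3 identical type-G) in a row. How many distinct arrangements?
19! / (2! × 3! × 3! × 3! × 4! × 1! × 3!) = 1955457504000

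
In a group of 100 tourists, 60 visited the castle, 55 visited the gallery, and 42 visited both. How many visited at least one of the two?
|A∪B| = |A| + |B| - |A∩B| = 60 + 55 - 42 = 73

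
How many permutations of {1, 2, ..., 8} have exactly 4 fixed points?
Choose the 4 fixed points C(8,4) = 70, derange the rest: !4 = Σ_{j=0}^{4} (-1)^j·4!/j! = 24 - 24 + 12 - 4 + 1 = 9. Product = 70 × 9 = 630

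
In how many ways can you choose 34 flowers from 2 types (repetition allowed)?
C(34+2-1, 2-1) = C(35, 1) = 35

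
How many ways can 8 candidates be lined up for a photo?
8! = 40320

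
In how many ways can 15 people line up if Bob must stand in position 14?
Fix one position: (15-1)! = 87178291200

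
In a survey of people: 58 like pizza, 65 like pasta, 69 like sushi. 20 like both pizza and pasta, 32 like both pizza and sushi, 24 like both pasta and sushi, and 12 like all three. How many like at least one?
|A∪B∪C| = 58+65+69-20-32-24+12 = 128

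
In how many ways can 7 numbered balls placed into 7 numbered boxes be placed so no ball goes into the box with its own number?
!7 = Σ_{j=0}^{7} (-1)^j·7!/j! = 5040 - 5040 + 2520 - 840 + 210 - 42 + 7 - 1 = 1854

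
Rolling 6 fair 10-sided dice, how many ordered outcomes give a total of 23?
Coefficient of x^23 in (x + x² + ... + x^10)^6. By inclusion-exclusion on dice exceeding 10: Σ_j (-1)^j C(6,j)·C(23-1-10j, 5) = C(6,0)·C(22,5) - C(6,1)·C(12,5) = 1·26334 - 6·792 = 21582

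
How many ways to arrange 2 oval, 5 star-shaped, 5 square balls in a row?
12! / (2! × 5! × 5!) = 16632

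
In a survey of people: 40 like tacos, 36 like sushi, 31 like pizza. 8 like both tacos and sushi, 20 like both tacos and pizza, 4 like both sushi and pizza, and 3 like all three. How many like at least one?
|A∪B∪C| = 40+36+31-8-20-4+3 = 78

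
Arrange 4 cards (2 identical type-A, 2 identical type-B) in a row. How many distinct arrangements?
4! / (2! × 2!) = 6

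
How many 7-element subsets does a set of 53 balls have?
C(53,7) = 53!/(7!×46!) = 154143080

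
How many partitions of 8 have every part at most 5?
Let r_j(i) = number of partitions of i into parts ≤ j, for i = 0..8. r_1(i) = 1 for all i; r_j(i) = r_{j-1}(i) + r_j(i-j). Rows j = 2..5: ≤2: 1 1 2 2 3 3 4 4 5; ≤3: 1 1 2 3 4 5 7 8 10; ≤4: 1 1 2 3 5 6 9 11 15; ≤5: 1 1 2 3 5 7 10 13 18. r_5(8) = 18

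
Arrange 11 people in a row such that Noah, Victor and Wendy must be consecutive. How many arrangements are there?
Treat the 3 as one block: (11-3+1)! × 3! = 362880 × 6 = 2177280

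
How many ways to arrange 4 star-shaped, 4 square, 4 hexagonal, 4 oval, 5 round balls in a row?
21! / (4! × 4! × 4! × 4! × 5!) = 1283268987000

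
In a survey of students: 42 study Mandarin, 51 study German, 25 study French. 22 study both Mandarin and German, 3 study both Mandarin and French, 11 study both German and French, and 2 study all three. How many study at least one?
|A∪B∪C| = 42+51+25-22-3-11+2 = 84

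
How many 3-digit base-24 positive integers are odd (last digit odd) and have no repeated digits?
Last∈{1,3,5,7,9,11,13,15,17,19,21,23}. Last=0: 0. Last nonzero: 12×22×P(22,1) = 5808. Total = 5808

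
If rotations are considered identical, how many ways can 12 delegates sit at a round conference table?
Circular: fix one position, arrange the rest. (12-1)! = 39916800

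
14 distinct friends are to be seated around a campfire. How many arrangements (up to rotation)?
Circular: fix one position, arrange the rest. (14-1)! = 6227020800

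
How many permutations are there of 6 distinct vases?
6! = 720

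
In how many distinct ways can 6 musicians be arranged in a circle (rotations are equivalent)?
Circular: fix one position, arrange the rest. (6-1)! = 120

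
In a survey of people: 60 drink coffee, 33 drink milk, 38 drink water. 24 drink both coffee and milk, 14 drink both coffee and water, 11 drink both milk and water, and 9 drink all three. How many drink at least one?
|A∪B∪C| = 60+33+38-24-14-11+9 = 91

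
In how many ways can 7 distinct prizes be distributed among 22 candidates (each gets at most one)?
P(22,7) = 22!/(22-7)! = 859541760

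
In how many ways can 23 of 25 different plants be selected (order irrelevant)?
C(25,23) = 25!/(23!×2!) = 300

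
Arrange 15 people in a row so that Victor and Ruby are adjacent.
Treat as block: (15-1)! × 2! = 87178291200 × 2 = 174356582400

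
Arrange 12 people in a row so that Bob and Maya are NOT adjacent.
Total - adjacent = 12! - (12-1)!×2 = 479001600 - 79833600 = 399168000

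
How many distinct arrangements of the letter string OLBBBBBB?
8! / (6! × 1! × 1!) = 56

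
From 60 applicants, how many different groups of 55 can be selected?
C(60,55) = 60!/(55!×5!) = 5461512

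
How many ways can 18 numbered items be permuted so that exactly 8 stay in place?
Choose the 8 fixed points C(18,8) = 43758, derange the rest: !10 = Σ_{j=0}^{10} (-1)^j·10!/j! = 3628800 - 3628800 + 1814400 - 604800 + 151200 - 30240 + 5040 - 720 + 90 - 10 + 1 = 1334961. Product = 43758 × 1334961 = 58415223438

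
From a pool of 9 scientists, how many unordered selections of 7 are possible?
C(9,7) = 9!/(7!×2!) = 36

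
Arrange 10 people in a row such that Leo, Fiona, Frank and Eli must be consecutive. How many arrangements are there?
Treat the 4 as one block: (10-4+1)! × 4! = 5040 × 24 = 120960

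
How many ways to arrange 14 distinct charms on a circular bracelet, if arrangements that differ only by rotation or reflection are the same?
(14-1)!/2 = 6227020800/2 = 3113510400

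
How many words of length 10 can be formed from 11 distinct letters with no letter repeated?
P(11,10) = 11!/(11-10)! = 39916800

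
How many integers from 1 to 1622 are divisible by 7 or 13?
⌊1622/7⌋ + ⌊1622/13⌋ - ⌊1622/91⌋ = 231 + 124 - 17 = 338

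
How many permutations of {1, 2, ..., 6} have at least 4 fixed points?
Exactly j fixed points: C(6,j)·!(6-j); sum over j ≥ 4 (derangement numbers via !m = (m-1)·(!(m-1) + !(m-2)): !0..!2 = 1, 0, 1). Σ_{j=4}^{6} C(6,j)·!(6-j) = C(6,4)·!2 + C(6,5)·!1 + C(6,6)·!0 = 15·1 + 6·0 + 1·1 = 16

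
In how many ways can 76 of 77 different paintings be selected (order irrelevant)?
C(77,76) = 77!/(76!×1!) = 77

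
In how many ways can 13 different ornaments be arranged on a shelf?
13! = 6227020800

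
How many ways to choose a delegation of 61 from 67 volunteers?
C(67,61) = 67!/(61!×6!) = 99795696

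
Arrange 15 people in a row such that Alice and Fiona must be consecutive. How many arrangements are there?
Treat the 2 as one block: (15-2+1)! × 2! = 87178291200 × 2 = 174356582400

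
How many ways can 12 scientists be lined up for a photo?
12! = 479001600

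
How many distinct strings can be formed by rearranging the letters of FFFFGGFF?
8! / (2! × 6!) = 28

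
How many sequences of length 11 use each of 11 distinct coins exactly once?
11! = 39916800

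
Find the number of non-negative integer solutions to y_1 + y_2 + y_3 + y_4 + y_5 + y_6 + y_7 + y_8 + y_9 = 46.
C(46+9-1, 9-1) = C(54, 8) = 1040465790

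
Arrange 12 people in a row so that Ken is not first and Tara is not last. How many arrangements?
By inclusion-exclusion: 12! - 2×(12-1)! + (12-2)! = 479001600 - 79833600 + 3628800 = 402796800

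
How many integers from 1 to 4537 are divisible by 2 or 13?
⌊4537/2⌋ + ⌊4537/13⌋ - ⌊4537/26⌋ = 2268 + 349 - 174 = 2443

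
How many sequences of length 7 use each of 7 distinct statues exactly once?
7! = 5040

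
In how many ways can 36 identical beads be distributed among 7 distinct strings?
C(36+7-1, 7-1) = C(42, 6) = 5245786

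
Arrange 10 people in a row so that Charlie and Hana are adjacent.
Treat as block: (10-1)! × 2! = 362880 × 2 = 725760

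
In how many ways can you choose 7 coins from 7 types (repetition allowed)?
C(7+7-1, 7-1) = C(13, 6) = 1716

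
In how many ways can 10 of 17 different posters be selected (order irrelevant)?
C(17,10) = 17!/(10!×7!) = 19448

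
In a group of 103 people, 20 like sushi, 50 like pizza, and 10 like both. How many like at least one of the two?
|A∪B| = |A| + |B| - |A∩B| = 20 + 50 - 10 = 60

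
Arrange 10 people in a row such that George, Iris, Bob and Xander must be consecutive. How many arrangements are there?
Treat the 4 as one block: (10-4+1)! × 4! = 5040 × 24 = 120960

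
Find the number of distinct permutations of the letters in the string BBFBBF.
6! / (2! × 4!) = 15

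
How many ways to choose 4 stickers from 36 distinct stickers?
C(36,4) = 36!/(4!×32!) = 58905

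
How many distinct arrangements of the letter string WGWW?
4! / (3! × 1!) = 4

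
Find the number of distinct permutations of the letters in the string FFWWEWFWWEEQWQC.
15! / (3! × 1! × 6! × 3! × 2!) = 25225200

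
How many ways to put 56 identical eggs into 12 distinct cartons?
C(56+12-1, 12-1) = C(67, 11) = 1285063345176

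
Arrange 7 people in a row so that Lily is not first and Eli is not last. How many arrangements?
By inclusion-exclusion: 7! - 2×(7-1)! + (7-2)! = 5040 - 1440 + 120 = 3720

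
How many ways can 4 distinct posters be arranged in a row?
4! = 24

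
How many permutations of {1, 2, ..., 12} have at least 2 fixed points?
Exactly j fixed points: C(12,j)·!(12-j); sum over j ≥ 2 (derangement numbers via !m = (m-1)·(!(m-1) + !(m-2)): !0..!10 = 1, 0, 1, 2, 9, 44, 265, 1854, 14833, 133496, 1334961). Σ_{j=2}^{12} C(12,j)·!(12-j) = C(12,2)·!10 + C(12,3)·!9 + C(12,4)·!8 + C(12,5)·!7 + C(12,6)·!6 + C(12,7)·!5 + C(12,8)·!4 + C(12,9)·!3 + C(12,10)·!2 + C(12,11)·!1 + C(12,12)·!0 = 66·1334961 + 220·133496 + 495·14833 + 792·1854 + 924·265 + 792·44 + 495·9 + 220·2 + 66·1 + 12·0 + 1·1 = 126571919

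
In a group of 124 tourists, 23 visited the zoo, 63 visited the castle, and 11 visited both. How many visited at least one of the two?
|A∪B| = |A| + |B| - |A∩B| = 23 + 63 - 11 = 75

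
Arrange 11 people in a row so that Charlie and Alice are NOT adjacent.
Total - adjacent = 11! - (11-1)!×2 = 39916800 - 7257600 = 32659200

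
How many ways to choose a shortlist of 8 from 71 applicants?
C(71,8) = 71!/(8!×63!) = 10639125640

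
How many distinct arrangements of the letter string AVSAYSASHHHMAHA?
15! / (5! × 1! × 1! × 3! × 4! × 1!) = 75675600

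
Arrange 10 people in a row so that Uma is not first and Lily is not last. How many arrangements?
By inclusion-exclusion: 10! - 2×(10-1)! + (10-2)! = 3628800 - 725760 + 40320 = 2943360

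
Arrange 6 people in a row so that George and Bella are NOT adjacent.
Total - adjacent = 6! - (6-1)!×2 = 720 - 240 = 480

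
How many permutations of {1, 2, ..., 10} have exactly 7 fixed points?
Choose the 7 fixed points C(10,7) = 120, derange the rest: !3 = Σ_{j=0}^{3} (-1)^j·3!/j! = 6 - 6 + 3 - 1 = 2. Product = 120 × 2 = 240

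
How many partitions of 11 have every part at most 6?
Let r_j(i) = number of partitions of i into parts ≤ j, for i = 0..11. r_1(i) = 1 for all i; r_j(i) = r_{j-1}(i) + r_j(i-j). Rows j = 2..6: ≤2: 1 1 2 2 3 3 4 4 5 5 6 6; ≤3: 1 1 2 3 4 5 7 8 10 12 14 16; ≤4: 1 1 2 3 5 6 9 11 15 18 23 27; ≤5: 1 1 2 3 5 7 10 13 18 23 30 37; ≤6: 1 1 2 3 5 7 11 14 20 26 35 44. r_6(11) = 44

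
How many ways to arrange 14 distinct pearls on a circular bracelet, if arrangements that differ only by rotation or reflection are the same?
(14-1)!/2 = 6227020800/2 = 3113510400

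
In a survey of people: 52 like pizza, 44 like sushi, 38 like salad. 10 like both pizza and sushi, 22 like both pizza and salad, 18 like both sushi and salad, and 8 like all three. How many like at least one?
|A∪B∪C| = 52+44+38-10-22-18+8 = 92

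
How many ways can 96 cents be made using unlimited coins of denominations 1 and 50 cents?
Coefficient of x^96 in 1/(1-x^1) · 1/(1-x^50). Use j coins of 50 for j = 0..⌊96/50⌋ = 1, the rest in 1s: 1 + 1 = 2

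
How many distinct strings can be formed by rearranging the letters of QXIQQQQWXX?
10! / (1! × 5! × 3! × 1!) = 5040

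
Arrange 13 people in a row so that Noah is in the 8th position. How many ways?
Fix one position: (13-1)! = 479001600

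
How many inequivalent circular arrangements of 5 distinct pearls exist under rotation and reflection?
(5-1)!/2 = 24/2 = 12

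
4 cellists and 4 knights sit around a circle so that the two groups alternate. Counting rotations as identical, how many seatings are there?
Fix one of the cellists: (4-1)! ways for the remaining cellists, × 4! ways for the knights = 6 × 24 = 144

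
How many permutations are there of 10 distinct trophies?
10! = 3628800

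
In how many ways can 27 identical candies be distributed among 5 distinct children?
C(27+5-1, 5-1) = C(31, 4) = 31465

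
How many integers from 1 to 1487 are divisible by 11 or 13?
⌊1487/11⌋ + ⌊1487/13⌋ - ⌊1487/143⌋ = 135 + 114 - 10 = 239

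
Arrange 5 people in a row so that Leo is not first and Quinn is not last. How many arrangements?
By inclusion-exclusion: 5! - 2×(5-1)! + (5-2)! = 120 - 48 + 6 = 78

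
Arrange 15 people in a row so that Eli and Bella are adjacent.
Treat as block: (15-1)! × 2! = 87178291200 × 2 = 174356582400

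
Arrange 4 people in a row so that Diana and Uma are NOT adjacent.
Total - adjacent = 4! - (4-1)!×2 = 24 - 12 = 12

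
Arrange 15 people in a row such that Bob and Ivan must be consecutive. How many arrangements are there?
Treat the 2 as one block: (15-2+1)! × 2! = 87178291200 × 2 = 174356582400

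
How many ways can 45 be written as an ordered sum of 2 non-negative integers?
C(45+2-1, 2-1) = C(46, 1) = 46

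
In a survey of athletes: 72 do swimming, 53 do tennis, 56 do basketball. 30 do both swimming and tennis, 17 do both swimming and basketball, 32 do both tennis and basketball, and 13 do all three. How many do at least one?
|A∪B∪C| = 72+53+56-30-17-32+13 = 115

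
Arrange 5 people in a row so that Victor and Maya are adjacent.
Treat as block: (5-1)! × 2! = 24 × 2 = 48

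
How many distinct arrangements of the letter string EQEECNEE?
8! / (1! × 5! × 1! × 1!) = 336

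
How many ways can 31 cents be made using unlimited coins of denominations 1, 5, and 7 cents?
Coefficient of x^31 in 1/(1-x^1) · 1/(1-x^5) · 1/(1-x^7). Case on j = number of 7-cent coins (j = 0..4); remainder r = 31 - 7j is made from {1,5} in ⌊r/5⌋+1 ways. r = 31, 24, 17, 10, 3 → 7 + 5 + 4 + 3 + 1 = 20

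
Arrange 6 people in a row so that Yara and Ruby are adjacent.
Treat as block: (6-1)! × 2! = 120 × 2 = 240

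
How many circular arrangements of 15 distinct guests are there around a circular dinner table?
Circular: fix one position, arrange the rest. (15-1)! = 87178291200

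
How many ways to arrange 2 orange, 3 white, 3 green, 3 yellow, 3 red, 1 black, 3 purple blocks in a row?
18! / (2! × 3! × 3! × 3! × 3! × 1! × 3!) = 411675264000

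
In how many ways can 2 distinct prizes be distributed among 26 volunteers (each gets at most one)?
P(26,2) = 26!/(26-2)! = 650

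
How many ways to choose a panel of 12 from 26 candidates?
C(26,12) = 26!/(12!×14!) = 9657700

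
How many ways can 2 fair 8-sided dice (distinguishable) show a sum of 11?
Coefficient of x^11 in (x + x² + ... + x^8)^2. By inclusion-exclusion on dice exceeding 8: Σ_j (-1)^j C(2,j)·C(11-1-8j, 1) = C(2,0)·C(10,1) - C(2,1)·C(2,1) = 1·10 - 2·2 = 6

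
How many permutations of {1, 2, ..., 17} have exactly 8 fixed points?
Choose the 8 fixed points C(17,8) = 24310, derange the rest: !9 = Σ_{j=0}^{9} (-1)^j·9!/j! = 362880 - 362880 + 181440 - 60480 + 15120 - 3024 + 504 - 72 + 9 - 1 = 133496. Product = 24310 × 133496 = 3245287760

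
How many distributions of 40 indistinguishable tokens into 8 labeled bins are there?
C(40+8-1, 8-1) = C(47, 7) = 62891499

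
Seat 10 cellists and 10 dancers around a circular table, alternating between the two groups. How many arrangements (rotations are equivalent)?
Fix one of the cellists: (10-1)! ways for the remaining cellists, × 10! ways for the dancers = 362880 × 3628800 = 1316818944000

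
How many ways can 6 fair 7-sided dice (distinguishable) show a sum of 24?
Coefficient of x^24 in (x + x² + ... + x^7)^6. By inclusion-exclusion on dice exceeding 7: Σ_j (-1)^j C(6,j)·C(24-1-7j, 5) = C(6,0)·C(23,5) - C(6,1)·C(16,5) + C(6,2)·C(9,5) = 1·33649 - 6·4368 + 15·126 = 9331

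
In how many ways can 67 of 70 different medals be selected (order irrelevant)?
C(70,67) = 70!/(67!×3!) = 54740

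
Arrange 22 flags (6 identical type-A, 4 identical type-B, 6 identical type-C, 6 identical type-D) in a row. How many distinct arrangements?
22! / (6! × 4! × 6! × 6!) = 125475189840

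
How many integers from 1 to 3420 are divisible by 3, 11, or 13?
⌊3420/3⌋+⌊3420/11⌋+⌊3420/13⌋ - ⌊3420/33⌋-⌊3420/39⌋-⌊3420/143⌋ + ⌊3420/429⌋ = 1140+310+263 - 103-87-23 + 7 = 1507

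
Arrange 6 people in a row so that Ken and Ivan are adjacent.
Treat as block: (6-1)! × 2! = 120 × 2 = 240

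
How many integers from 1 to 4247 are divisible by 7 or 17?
⌊4247/7⌋ + ⌊4247/17⌋ - ⌊4247/119⌋ = 606 + 249 - 35 = 820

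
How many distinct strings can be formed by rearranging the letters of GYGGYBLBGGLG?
12! / (6! × 2! × 2! × 2!) = 83160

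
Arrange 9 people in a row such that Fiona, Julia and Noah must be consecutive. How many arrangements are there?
Treat the 3 as one block: (9-3+1)! × 3! = 5040 × 6 = 30240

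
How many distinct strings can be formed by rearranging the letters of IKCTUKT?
7! / (1! × 2! × 1! × 1! × 2!) = 1260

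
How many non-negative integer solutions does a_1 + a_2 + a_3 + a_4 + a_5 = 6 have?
C(6+5-1, 5-1) = C(10, 4) = 210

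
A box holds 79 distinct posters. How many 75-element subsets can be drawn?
C(79,75) = 79!/(75!×4!) = 1502501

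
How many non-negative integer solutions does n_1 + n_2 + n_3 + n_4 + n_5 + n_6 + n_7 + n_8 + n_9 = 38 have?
C(38+9-1, 9-1) = C(46, 8) = 260932815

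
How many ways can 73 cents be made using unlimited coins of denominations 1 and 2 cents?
Coefficient of x^73 in 1/(1-x^1) · 1/(1-x^2). Use j coins of 2 for j = 0..⌊73/2⌋ = 36, the rest in 1s: 36 + 1 = 37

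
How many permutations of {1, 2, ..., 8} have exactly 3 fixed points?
Choose the 3 fixed points C(8,3) = 56, derange the rest: !5 = Σ_{j=0}^{5} (-1)^j·5!/j! = 120 - 120 + 60 - 20 + 5 - 1 = 44. Product = 56 × 44 = 2464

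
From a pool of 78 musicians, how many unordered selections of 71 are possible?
C(78,71) = 78!/(71!×7!) = 2641902120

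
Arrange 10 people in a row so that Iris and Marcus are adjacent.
Treat as block: (10-1)! × 2! = 362880 × 2 = 725760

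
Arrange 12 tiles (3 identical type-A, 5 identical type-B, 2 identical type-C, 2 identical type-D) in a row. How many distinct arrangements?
12! / (3! × 5! × 2! × 2!) = 166320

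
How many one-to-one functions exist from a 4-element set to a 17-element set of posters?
P(17,4) = 17!/(17-4)! = 57120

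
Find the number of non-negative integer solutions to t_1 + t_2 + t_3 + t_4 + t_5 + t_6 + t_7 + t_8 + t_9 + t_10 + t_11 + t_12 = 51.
C(51+12-1, 12-1) = C(62, 11) = 508271323092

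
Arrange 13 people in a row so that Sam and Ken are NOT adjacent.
Total - adjacent = 13! - (13-1)!×2 = 6227020800 - 958003200 = 5269017600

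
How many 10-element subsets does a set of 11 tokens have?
C(11,10) = 11!/(10!×1!) = 11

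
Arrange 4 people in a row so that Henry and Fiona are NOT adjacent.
Total - adjacent = 4! - (4-1)!×2 = 24 - 12 = 12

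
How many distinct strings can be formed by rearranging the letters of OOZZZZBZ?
8! / (1! × 2! × 5!) = 168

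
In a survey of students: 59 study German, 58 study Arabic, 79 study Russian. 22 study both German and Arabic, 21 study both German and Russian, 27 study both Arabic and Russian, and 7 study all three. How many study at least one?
|A∪B∪C| = 59+58+79-22-21-27+7 = 133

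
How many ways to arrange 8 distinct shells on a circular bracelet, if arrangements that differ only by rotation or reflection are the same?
(8-1)!/2 = 5040/2 = 2520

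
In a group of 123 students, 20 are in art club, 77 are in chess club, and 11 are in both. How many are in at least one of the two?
|A∪B| = |A| + |B| - |A∩B| = 20 + 77 - 11 = 86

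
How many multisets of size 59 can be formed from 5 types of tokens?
C(59+5-1, 5-1) = C(63, 4) = 595665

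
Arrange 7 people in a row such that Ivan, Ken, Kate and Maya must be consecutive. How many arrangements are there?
Treat the 4 as one block: (7-4+1)! × 4! = 24 × 24 = 576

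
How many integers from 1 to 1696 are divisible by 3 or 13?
⌊1696/3⌋ + ⌊1696/13⌋ - ⌊1696/39⌋ = 565 + 130 - 43 = 652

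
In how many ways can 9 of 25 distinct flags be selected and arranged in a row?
P(25,9) = 25!/(25-9)! = 741354768000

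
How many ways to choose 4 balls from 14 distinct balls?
C(14,4) = 14!/(4!×10!) = 1001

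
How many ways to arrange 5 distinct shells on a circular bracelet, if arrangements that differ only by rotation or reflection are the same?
(5-1)!/2 = 24/2 = 12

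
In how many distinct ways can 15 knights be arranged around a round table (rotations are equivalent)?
Circular: fix one position, arrange the rest. (15-1)! = 87178291200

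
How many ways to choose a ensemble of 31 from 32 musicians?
C(32,31) = 32!/(31!×1!) = 32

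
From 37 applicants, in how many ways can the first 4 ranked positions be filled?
P(37,4) = 37!/(37-4)! = 1585080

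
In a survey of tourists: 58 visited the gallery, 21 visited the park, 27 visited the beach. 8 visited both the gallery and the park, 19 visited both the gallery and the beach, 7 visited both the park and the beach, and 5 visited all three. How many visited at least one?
|A∪B∪C| = 58+21+27-8-19-7+5 = 77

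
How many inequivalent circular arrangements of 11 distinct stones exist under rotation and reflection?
(11-1)!/2 = 3628800/2 = 1814400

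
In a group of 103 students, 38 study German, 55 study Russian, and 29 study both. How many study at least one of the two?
|A∪B| = |A| + |B| - |A∩B| = 38 + 55 - 29 = 64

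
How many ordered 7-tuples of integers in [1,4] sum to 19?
Coefficient of x^19 in (x + x² + ... + x^4)^7. By inclusion-exclusion on dice exceeding 4: Σ_j (-1)^j C(7,j)·C(19-1-4j, 6) = C(7,0)·C(18,6) - C(7,1)·C(14,6) + C(7,2)·C(10,6) - C(7,3)·C(6,6) = 1·18564 - 7·3003 + 21·210 - 35·1 = 1918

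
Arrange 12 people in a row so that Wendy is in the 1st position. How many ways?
Fix one position: (12-1)! = 39916800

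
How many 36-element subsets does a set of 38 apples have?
C(38,36) = 38!/(36!×2!) = 703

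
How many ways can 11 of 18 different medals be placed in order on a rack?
P(18,11) = 18!/(18-11)! = 1270312243200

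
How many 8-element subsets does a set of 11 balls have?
C(11,8) = 11!/(8!×3!) = 165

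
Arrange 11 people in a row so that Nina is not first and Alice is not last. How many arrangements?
By inclusion-exclusion: 11! - 2×(11-1)! + (11-2)! = 39916800 - 7257600 + 362880 = 33022080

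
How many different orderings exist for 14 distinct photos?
14! = 87178291200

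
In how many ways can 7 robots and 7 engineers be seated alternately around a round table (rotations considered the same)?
Fix one of the robots: (7-1)! ways for the remaining robots, × 7! ways for the engineers = 720 × 5040 = 3628800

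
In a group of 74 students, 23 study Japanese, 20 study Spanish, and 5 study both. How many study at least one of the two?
|A∪B| = |A| + |B| - |A∩B| = 23 + 20 - 5 = 38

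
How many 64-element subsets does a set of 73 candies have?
C(73,64) = 73!/(64!×9!) = 97082021465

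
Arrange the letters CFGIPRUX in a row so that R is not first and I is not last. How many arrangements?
By inclusion-exclusion: 8! - 2×(8-1)! + (8-2)! = 40320 - 10080 + 720 = 30960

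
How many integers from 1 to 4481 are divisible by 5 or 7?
⌊4481/5⌋ + ⌊4481/7⌋ - ⌊4481/35⌋ = 896 + 640 - 128 = 1408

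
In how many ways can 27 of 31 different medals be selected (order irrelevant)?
C(31,27) = 31!/(27!×4!) = 31465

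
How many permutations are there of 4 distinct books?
4! = 24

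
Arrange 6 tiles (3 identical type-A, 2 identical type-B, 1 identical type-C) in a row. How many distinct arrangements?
6! / (3! × 2! × 1!) = 60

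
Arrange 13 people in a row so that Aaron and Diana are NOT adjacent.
Total - adjacent = 13! - (13-1)!×2 = 6227020800 - 958003200 = 5269017600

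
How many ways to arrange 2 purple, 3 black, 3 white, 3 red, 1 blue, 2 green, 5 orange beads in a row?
19! / (2! × 3! × 3! × 3! × 1! × 2! × 5!) = 1173274502400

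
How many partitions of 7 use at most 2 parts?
By conjugation, equals partitions of 7 into parts ≤ 2. Let r_j(i) = number of partitions of i into parts ≤ j, for i = 0..7. r_1(i) = 1 for all i; r_j(i) = r_{j-1}(i) + r_j(i-j). Rows j = 2..2: ≤2: 1 1 2 2 3 3 4 4. r_2(7) = 4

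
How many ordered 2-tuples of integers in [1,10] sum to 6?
Coefficient of x^6 in (x + x² + ... + x^10)^2. By inclusion-exclusion on dice exceeding 10: Σ_j (-1)^j C(2,j)·C(6-1-10j, 1) = C(2,0)·C(5,1) = 1·5 = 5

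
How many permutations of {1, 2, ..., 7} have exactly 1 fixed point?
Choose the 1 fixed point C(7,1) = 7, derange the rest: !6 = Σ_{j=0}^{6} (-1)^j·6!/j! = 720 - 720 + 360 - 120 + 30 - 6 + 1 = 265. Product = 7 × 265 = 1855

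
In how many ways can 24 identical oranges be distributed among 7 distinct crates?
C(24+7-1, 7-1) = C(30, 6) = 593775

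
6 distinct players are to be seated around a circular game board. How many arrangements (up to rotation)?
Circular: fix one position, arrange the rest. (6-1)! = 120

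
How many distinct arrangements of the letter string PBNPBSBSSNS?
11! / (3! × 2! × 2! × 4!) = 69300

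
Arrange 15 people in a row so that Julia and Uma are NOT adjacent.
Total - adjacent = 15! - (15-1)!×2 = 1307674368000 - 174356582400 = 1133317785600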